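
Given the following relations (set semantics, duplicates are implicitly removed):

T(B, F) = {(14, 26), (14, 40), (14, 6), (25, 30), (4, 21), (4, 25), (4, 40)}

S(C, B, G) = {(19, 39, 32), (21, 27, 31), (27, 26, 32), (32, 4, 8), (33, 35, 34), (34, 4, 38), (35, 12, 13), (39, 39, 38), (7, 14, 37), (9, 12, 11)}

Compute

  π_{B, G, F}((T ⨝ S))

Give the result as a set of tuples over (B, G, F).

{(14, 37, 26), (14, 37, 40), (14, 37, 6), (4, 38, 21), (4, 38, 25), (4, 38, 40), (4, 8, 21), (4, 8, 25), (4, 8, 40)}

Natural join on B: {(14, 26, 7, 37), (14, 40, 7, 37), (14, 6, 7, 37), (4, 21, 32, 8), (4, 21, 34, 38), (4, 25, 32, 8), (4, 25, 34, 38), (4, 40, 32, 8), (4, 40, 34, 38)}
Projecting to B, G, F: {(14, 37, 26), (14, 37, 40), (14, 37, 6), (4, 38, 21), (4, 38, 25), (4, 38, 40), (4, 8, 21), (4, 8, 25), (4, 8, 40)}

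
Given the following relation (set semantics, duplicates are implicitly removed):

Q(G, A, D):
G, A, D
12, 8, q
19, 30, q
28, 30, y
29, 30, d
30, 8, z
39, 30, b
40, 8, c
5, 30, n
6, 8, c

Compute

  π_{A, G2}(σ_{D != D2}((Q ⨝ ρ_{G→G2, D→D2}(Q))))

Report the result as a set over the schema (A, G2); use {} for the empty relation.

ρ[G→G2, D→D2]: schema becomes (G2, A, D2); tuples unchanged.
Q ⋈ ρ_{G→G2, D→D2}(Q) (natural join on A): {(12, 8, q, 12, q), (12, 8, q, 30, z), (12, 8, q, 40, c), (12, 8, q, 6, c), (19, 30, q, 19, q), (19, 30, q, 28, y), (19, 30, q, 29, d), (19, 30, q, 39, b), (19, 30, q, 5, n), (28, 30, y, 19, q), (28, 30, y, 28, y), (28, 30, y, 29, d), (28, 30, y, 39, b), (28, 30, y, 5, n), (29, 30, d, 19, q), (29, 30, d, 28, y), (29, 30, d, 29, d), (29, 30, d, 39, b), (29, 30, d, 5, n), (30, 8, z, 12, q), (30, 8, z, 30, z), (30, 8, z, 40, c), (30, 8, z, 6, c), (39, 30, b, 19, q), (39, 30, b, 28, y), (39, 30, b, 29, d), (39, 30, b, 39, b), (39, 30, b, 5, n), (40, 8, c, 12, q), (40, 8, c, 30, z), (40, 8, c, 40, c), (40, 8, c, 6, c), (5, 30, n, 19, q), (5, 30, n, 28, y), (5, 30, n, 29, d), (5, 30, n, 39, b), (5, 30, n, 5, n), (6, 8, c, 12, q), (6, 8, c, 30, z), (6, 8, c, 40, c), (6, 8, c, 6, c)}
Apply σ_{D != D2}; surviving tuples: {(12, 8, q, 30, z), (12, 8, q, 40, c), (12, 8, q, 6, c), (19, 30, q, 28, y), (19, 30, q, 29, d), (19, 30, q, 39, b), (19, 30, q, 5, n), (28, 30, y, 19, q), (28, 30, y, 29, d), (28, 30, y, 39, b), (28, 30, y, 5, n), (29, 30, d, 19, q), (29, 30, d, 28, y), (29, 30, d, 39, b), (29, 30, d, 5, n), (30, 8, z, 12, q), (30, 8, z, 40, c), (30, 8, z, 6, c), (39, 30, b, 19, q), (39, 30, b, 28, y), (39, 30, b, 29, d), (39, 30, b, 5, n), (40, 8, c, 12, q), (40, 8, c, 30, z), (5, 30, n, 19, q), (5, 30, n, 28, y), (5, 30, n, 29, d), (5, 30, n, 39, b), (6, 8, c, 12, q), (6, 8, c, 30, z)}
π[A, G2]: project onto (A, G2) (21 duplicate(s) eliminated) → {(30, 19), (30, 28), (30, 29), (30, 39), (30, 5), (8, 12), (8, 30), (8, 40), (8, 6)}

{(30, 19), (30, 28), (30, 29), (30, 39), (30, 5), (8, 12), (8, 30), (8, 40), (8, 6)}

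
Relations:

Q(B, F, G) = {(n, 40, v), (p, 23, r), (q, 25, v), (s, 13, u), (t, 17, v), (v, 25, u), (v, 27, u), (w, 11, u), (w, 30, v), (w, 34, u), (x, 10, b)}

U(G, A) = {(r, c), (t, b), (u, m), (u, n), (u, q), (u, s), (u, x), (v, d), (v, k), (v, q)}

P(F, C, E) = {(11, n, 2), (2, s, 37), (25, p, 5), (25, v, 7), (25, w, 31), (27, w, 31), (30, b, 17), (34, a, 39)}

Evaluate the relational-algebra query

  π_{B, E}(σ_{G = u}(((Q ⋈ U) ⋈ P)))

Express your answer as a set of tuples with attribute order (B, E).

Natural join on G: {(n, 40, v, d), (n, 40, v, k), (n, 40, v, q), (p, 23, r, c), (q, 25, v, d), (q, 25, v, k), (q, 25, v, q), (s, 13, u, m), (s, 13, u, n), (s, 13, u, q), (s, 13, u, s), (s, 13, u, x), (t, 17, v, d), (t, 17, v, k), (t, 17, v, q), (v, 25, u, m), (v, 25, u, n), (v, 25, u, q), (v, 25, u, s), (v, 25, u, x), (v, 27, u, m), (v, 27, u, n), (v, 27, u, q), (v, 27, u, s), (v, 27, u, x), (w, 11, u, m), (w, 11, u, n), (w, 11, u, q), (w, 11, u, s), (w, 11, u, x), (w, 30, v, d), (w, 30, v, k), (w, 30, v, q), (w, 34, u, m), (w, 34, u, n), (w, 34, u, q), (w, 34, u, s), (w, 34, u, x)}
Natural join on F: {(q, 25, v, d, p, 5), (q, 25, v, d, v, 7), (q, 25, v, d, w, 31), (q, 25, v, k, p, 5), (q, 25, v, k, v, 7), (q, 25, v, k, w, 31), (q, 25, v, q, p, 5), (q, 25, v, q, v, 7), (q, 25, v, q, w, 31), (v, 25, u, m, p, 5), (v, 25, u, m, v, 7), (v, 25, u, m, w, 31), (v, 25, u, n, p, 5), (v, 25, u, n, v, 7), (v, 25, u, n, w, 31), (v, 25, u, q, p, 5), (v, 25, u, q, v, 7), (v, 25, u, q, w, 31), (v, 25, u, s, p, 5), (v, 25, u, s, v, 7), (v, 25, u, s, w, 31), (v, 25, u, x, p, 5), (v, 25, u, x, v, 7), (v, 25, u, x, w, 31), (v, 27, u, m, w, 31), (v, 27, u, n, w, 31), (v, 27, u, q, w, 31), (v, 27, u, s, w, 31), (v, 27, u, x, w, 31), (w, 11, u, m, n, 2), (w, 11, u, n, n, 2), (w, 11, u, q, n, 2), (w, 11, u, s, n, 2), (w, 11, u, x, n, 2), (w, 30, v, d, b, 17), (w, 30, v, k, b, 17), (w, 30, v, q, b, 17), (w, 34, u, m, a, 39), (w, 34, u, n, a, 39), (w, 34, u, q, a, 39), (w, 34, u, s, a, 39), (w, 34, u, x, a, 39)}
σ[G = u]: keep tuples satisfying G = u → {(v, 25, u, m, p, 5), (v, 25, u, m, v, 7), (v, 25, u, m, w, 31), (v, 25, u, n, p, 5), (v, 25, u, n, v, 7), (v, 25, u, n, w, 31), (v, 25, u, q, p, 5), (v, 25, u, q, v, 7), (v, 25, u, q, w, 31), (v, 25, u, s, p, 5), (v, 25, u, s, v, 7), (v, 25, u, s, w, 31), (v, 25, u, x, p, 5), (v, 25, u, x, v, 7), (v, 25, u, x, w, 31), (v, 27, u, m, w, 31), (v, 27, u, n, w, 31), (v, 27, u, q, w, 31), (v, 27, u, s, w, 31), (v, 27, u, x, w, 31), (w, 11, u, m, n, 2), (w, 11, u, n, n, 2), (w, 11, u, q, n, 2), (w, 11, u, s, n, 2), (w, 11, u, x, n, 2), (w, 34, u, m, a, 39), (w, 34, u, n, a, 39), (w, 34, u, q, a, 39), (w, 34, u, s, a, 39), (w, 34, u, x, a, 39)}
Keep only column(s) B, E (25 duplicate(s) eliminated): {(v, 31), (v, 5), (v, 7), (w, 2), (w, 39)}

{(v, 31), (v, 5), (v, 7), (w, 2), (w, 39)}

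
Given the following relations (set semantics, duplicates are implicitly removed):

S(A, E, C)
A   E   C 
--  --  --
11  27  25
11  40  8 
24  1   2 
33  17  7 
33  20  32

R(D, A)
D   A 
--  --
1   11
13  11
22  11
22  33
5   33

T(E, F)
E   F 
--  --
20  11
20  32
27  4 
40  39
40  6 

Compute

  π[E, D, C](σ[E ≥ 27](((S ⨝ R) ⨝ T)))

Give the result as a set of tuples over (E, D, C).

{(27, 1, 25), (27, 13, 25), (27, 22, 25), (40, 1, 8), (40, 13, 8), (40, 22, 8)}

S ⋈ R (natural join on A): {(11, 27, 25, 1), (11, 27, 25, 13), (11, 27, 25, 22), (11, 40, 8, 1), (11, 40, 8, 13), (11, 40, 8, 22), (33, 17, 7, 22), (33, 17, 7, 5), (33, 20, 32, 22), (33, 20, 32, 5)}
(S ⨝ R) ⋈ T (natural join on E): {(11, 27, 25, 1, 4), (11, 27, 25, 13, 4), (11, 27, 25, 22, 4), (11, 40, 8, 1, 39), (11, 40, 8, 1, 6), (11, 40, 8, 13, 39), (11, 40, 8, 13, 6), (11, 40, 8, 22, 39), (11, 40, 8, 22, 6), (33, 20, 32, 22, 11), (33, 20, 32, 22, 32), (33, 20, 32, 5, 11), (33, 20, 32, 5, 32)}
σ[E ≥ 27]: keep tuples satisfying E ≥ 27 → {(11, 27, 25, 1, 4), (11, 27, 25, 13, 4), (11, 27, 25, 22, 4), (11, 40, 8, 1, 39), (11, 40, 8, 1, 6), (11, 40, 8, 13, 39), (11, 40, 8, 13, 6), (11, 40, 8, 22, 39), (11, 40, 8, 22, 6)}
π[E, D, C]: project onto (E, D, C) (3 duplicate(s) eliminated) → {(27, 1, 25), (27, 13, 25), (27, 22, 25), (40, 1, 8), (40, 13, 8), (40, 22, 8)}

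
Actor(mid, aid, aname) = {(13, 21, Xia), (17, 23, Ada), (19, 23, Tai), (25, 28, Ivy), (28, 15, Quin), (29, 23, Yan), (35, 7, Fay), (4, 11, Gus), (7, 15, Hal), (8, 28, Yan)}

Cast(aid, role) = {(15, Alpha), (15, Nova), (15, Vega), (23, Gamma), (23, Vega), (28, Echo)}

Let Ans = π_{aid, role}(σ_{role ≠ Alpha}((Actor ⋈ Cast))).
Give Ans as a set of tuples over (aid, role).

Natural join on aid: {(17, 23, Ada, Gamma), (17, 23, Ada, Vega), (19, 23, Tai, Gamma), (19, 23, Tai, Vega), (25, 28, Ivy, Echo), (28, 15, Quin, Alpha), (28, 15, Quin, Nova), (28, 15, Quin, Vega), (29, 23, Yan, Gamma), (29, 23, Yan, Vega), (7, 15, Hal, Alpha), (7, 15, Hal, Nova), (7, 15, Hal, Vega), (8, 28, Yan, Echo)}
σ[role ≠ Alpha]: keep tuples satisfying role ≠ Alpha → {(17, 23, Ada, Gamma), (17, 23, Ada, Vega), (19, 23, Tai, Gamma), (19, 23, Tai, Vega), (25, 28, Ivy, Echo), (28, 15, Quin, Nova), (28, 15, Quin, Vega), (29, 23, Yan, Gamma), (29, 23, Yan, Vega), (7, 15, Hal, Nova), (7, 15, Hal, Vega), (8, 28, Yan, Echo)}
π[aid, role]: project onto (aid, role) (7 duplicate(s) eliminated) → {(15, Nova), (15, Vega), (23, Gamma), (23, Vega), (28, Echo)}

{(15, Nova), (15, Vega), (23, Gamma), (23, Vega), (28, Echo)}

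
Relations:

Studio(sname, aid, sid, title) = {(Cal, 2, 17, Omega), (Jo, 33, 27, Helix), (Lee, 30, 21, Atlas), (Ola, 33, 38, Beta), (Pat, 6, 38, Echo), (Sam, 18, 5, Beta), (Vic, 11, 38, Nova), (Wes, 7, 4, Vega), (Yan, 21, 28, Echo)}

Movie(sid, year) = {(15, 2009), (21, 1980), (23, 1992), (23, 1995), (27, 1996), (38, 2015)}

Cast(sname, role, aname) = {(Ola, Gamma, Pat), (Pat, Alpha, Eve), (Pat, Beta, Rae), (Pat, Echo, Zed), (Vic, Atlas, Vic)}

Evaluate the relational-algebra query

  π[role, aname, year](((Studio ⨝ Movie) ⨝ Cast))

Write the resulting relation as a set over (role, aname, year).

{(Alpha, Eve, 2015), (Atlas, Vic, 2015), (Beta, Rae, 2015), (Echo, Zed, 2015), (Gamma, Pat, 2015)}

Natural join on sid: {(Jo, 33, 27, Helix, 1996), (Lee, 30, 21, Atlas, 1980), (Ola, 33, 38, Beta, 2015), (Pat, 6, 38, Echo, 2015), (Vic, 11, 38, Nova, 2015)}
Natural join on sname: {(Ola, 33, 38, Beta, 2015, Gamma, Pat), (Pat, 6, 38, Echo, 2015, Alpha, Eve), (Pat, 6, 38, Echo, 2015, Beta, Rae), (Pat, 6, 38, Echo, 2015, Echo, Zed), (Vic, 11, 38, Nova, 2015, Atlas, Vic)}
π[role, aname, year]: project onto (role, aname, year) → {(Alpha, Eve, 2015), (Atlas, Vic, 2015), (Beta, Rae, 2015), (Echo, Zed, 2015), (Gamma, Pat, 2015)}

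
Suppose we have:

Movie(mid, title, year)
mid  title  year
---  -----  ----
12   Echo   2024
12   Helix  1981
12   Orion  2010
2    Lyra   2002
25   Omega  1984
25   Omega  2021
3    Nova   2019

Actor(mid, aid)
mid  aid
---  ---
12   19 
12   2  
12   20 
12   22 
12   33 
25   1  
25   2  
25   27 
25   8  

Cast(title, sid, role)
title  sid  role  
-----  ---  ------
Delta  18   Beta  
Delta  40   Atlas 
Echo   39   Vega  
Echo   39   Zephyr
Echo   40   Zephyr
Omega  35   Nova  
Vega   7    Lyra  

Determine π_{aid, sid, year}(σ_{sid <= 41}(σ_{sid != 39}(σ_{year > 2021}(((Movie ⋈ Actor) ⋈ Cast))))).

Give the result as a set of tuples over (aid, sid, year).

{(19, 40, 2024), (2, 40, 2024), (20, 40, 2024), (22, 40, 2024), (33, 40, 2024)}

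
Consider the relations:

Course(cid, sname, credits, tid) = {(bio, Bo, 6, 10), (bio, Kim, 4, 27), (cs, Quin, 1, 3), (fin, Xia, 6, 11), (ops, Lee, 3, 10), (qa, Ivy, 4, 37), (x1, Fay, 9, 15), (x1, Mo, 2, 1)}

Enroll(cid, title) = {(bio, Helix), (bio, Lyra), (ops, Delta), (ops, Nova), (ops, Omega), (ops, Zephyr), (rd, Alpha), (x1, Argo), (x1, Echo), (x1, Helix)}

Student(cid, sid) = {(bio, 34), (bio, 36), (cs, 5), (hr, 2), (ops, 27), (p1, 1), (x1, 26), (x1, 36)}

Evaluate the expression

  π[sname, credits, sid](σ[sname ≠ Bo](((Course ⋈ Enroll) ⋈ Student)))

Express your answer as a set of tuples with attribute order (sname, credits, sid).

{(Fay, 9, 26), (Fay, 9, 36), (Kim, 4, 34), (Kim, 4, 36), (Lee, 3, 27), (Mo, 2, 26), (Mo, 2, 36)}

Joining Course and Enroll on cid yields {(bio, Bo, 6, 10, Helix), (bio, Bo, 6, 10, Lyra), (bio, Kim, 4, 27, Helix), (bio, Kim, 4, 27, Lyra), (ops, Lee, 3, 10, Delta), (ops, Lee, 3, 10, Nova), (ops, Lee, 3, 10, Omega), (ops, Lee, 3, 10, Zephyr), (x1, Fay, 9, 15, Argo), (x1, Fay, 9, 15, Echo), (x1, Fay, 9, 15, Helix), (x1, Mo, 2, 1, Argo), (x1, Mo, 2, 1, Echo), (x1, Mo, 2, 1, Helix)}.
Joining (Course ⋈ Enroll) and Student on cid yields {(bio, Bo, 6, 10, Helix, 34), (bio, Bo, 6, 10, Helix, 36), (bio, Bo, 6, 10, Lyra, 34), (bio, Bo, 6, 10, Lyra, 36), (bio, Kim, 4, 27, Helix, 34), (bio, Kim, 4, 27, Helix, 36), (bio, Kim, 4, 27, Lyra, 34), (bio, Kim, 4, 27, Lyra, 36), (ops, Lee, 3, 10, Delta, 27), (ops, Lee, 3, 10, Nova, 27), (ops, Lee, 3, 10, Omega, 27), (ops, Lee, 3, 10, Zephyr, 27), (x1, Fay, 9, 15, Argo, 26), (x1, Fay, 9, 15, Argo, 36), (x1, Fay, 9, 15, Echo, 26), (x1, Fay, 9, 15, Echo, 36), (x1, Fay, 9, 15, Helix, 26), (x1, Fay, 9, 15, Helix, 36), (x1, Mo, 2, 1, Argo, 26), (x1, Mo, 2, 1, Argo, 36), (x1, Mo, 2, 1, Echo, 26), (x1, Mo, 2, 1, Echo, 36), (x1, Mo, 2, 1, Helix, 26), (x1, Mo, 2, 1, Helix, 36)}.
Apply σ_{sname ≠ Bo}; surviving tuples: {(bio, Kim, 4, 27, Helix, 34), (bio, Kim, 4, 27, Helix, 36), (bio, Kim, 4, 27, Lyra, 34), (bio, Kim, 4, 27, Lyra, 36), (ops, Lee, 3, 10, Delta, 27), (ops, Lee, 3, 10, Nova, 27), (ops, Lee, 3, 10, Omega, 27), (ops, Lee, 3, 10, Zephyr, 27), (x1, Fay, 9, 15, Argo, 26), (x1, Fay, 9, 15, Argo, 36), (x1, Fay, 9, 15, Echo, 26), (x1, Fay, 9, 15, Echo, 36), (x1, Fay, 9, 15, Helix, 26), (x1, Fay, 9, 15, Helix, 36), (x1, Mo, 2, 1, Argo, 26), (x1, Mo, 2, 1, Argo, 36), (x1, Mo, 2, 1, Echo, 26), (x1, Mo, 2, 1, Echo, 36), (x1, Mo, 2, 1, Helix, 26), (x1, Mo, 2, 1, Helix, 36)}
π[sname, credits, sid]: project onto (sname, credits, sid) (13 duplicate(s) eliminated) → {(Fay, 9, 26), (Fay, 9, 36), (Kim, 4, 34), (Kim, 4, 36), (Lee, 3, 27), (Mo, 2, 26), (Mo, 2, 36)}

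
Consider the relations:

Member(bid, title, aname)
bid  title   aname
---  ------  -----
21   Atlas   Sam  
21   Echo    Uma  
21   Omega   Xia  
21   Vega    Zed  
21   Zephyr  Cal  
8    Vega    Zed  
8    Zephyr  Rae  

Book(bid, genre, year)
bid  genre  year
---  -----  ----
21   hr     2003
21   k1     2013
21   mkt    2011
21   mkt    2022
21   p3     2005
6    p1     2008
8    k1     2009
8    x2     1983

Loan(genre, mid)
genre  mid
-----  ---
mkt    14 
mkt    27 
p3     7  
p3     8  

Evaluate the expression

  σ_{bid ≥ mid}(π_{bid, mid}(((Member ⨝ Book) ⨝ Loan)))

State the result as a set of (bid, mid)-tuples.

Member ⋈ Book (natural join on bid): {(21, Atlas, Sam, hr, 2003), (21, Atlas, Sam, k1, 2013), (21, Atlas, Sam, mkt, 2011), (21, Atlas, Sam, mkt, 2022), (21, Atlas, Sam, p3, 2005), (21, Echo, Uma, hr, 2003), (21, Echo, Uma, k1, 2013), (21, Echo, Uma, mkt, 2011), (21, Echo, Uma, mkt, 2022), (21, Echo, Uma, p3, 2005), (21, Omega, Xia, hr, 2003), (21, Omega, Xia, k1, 2013), (21, Omega, Xia, mkt, 2011), (21, Omega, Xia, mkt, 2022), (21, Omega, Xia, p3, 2005), (21, Vega, Zed, hr, 2003), (21, Vega, Zed, k1, 2013), (21, Vega, Zed, mkt, 2011), (21, Vega, Zed, mkt, 2022), (21, Vega, Zed, p3, 2005), (21, Zephyr, Cal, hr, 2003), (21, Zephyr, Cal, k1, 2013), (21, Zephyr, Cal, mkt, 2011), (21, Zephyr, Cal, mkt, 2022), (21, Zephyr, Cal, p3, 2005), (8, Vega, Zed, k1, 2009), (8, Vega, Zed, x2, 1983), (8, Zephyr, Rae, k1, 2009), (8, Zephyr, Rae, x2, 1983)}
(Member ⨝ Book) ⋈ Loan (natural join on genre): {(21, Atlas, Sam, mkt, 2011, 14), (21, Atlas, Sam, mkt, 2011, 27), (21, Atlas, Sam, mkt, 2022, 14), (21, Atlas, Sam, mkt, 2022, 27), (21, Atlas, Sam, p3, 2005, 7), (21, Atlas, Sam, p3, 2005, 8), (21, Echo, Uma, mkt, 2011, 14), (21, Echo, Uma, mkt, 2011, 27), (21, Echo, Uma, mkt, 2022, 14), (21, Echo, Uma, mkt, 2022, 27), (21, Echo, Uma, p3, 2005, 7), (21, Echo, Uma, p3, 2005, 8), (21, Omega, Xia, mkt, 2011, 14), (21, Omega, Xia, mkt, 2011, 27), (21, Omega, Xia, mkt, 2022, 14), (21, Omega, Xia, mkt, 2022, 27), (21, Omega, Xia, p3, 2005, 7), (21, Omega, Xia, p3, 2005, 8), (21, Vega, Zed, mkt, 2011, 14), (21, Vega, Zed, mkt, 2011, 27), (21, Vega, Zed, mkt, 2022, 14), (21, Vega, Zed, mkt, 2022, 27), (21, Vega, Zed, p3, 2005, 7), (21, Vega, Zed, p3, 2005, 8), (21, Zephyr, Cal, mkt, 2011, 14), (21, Zephyr, Cal, mkt, 2011, 27), (21, Zephyr, Cal, mkt, 2022, 14), (21, Zephyr, Cal, mkt, 2022, 27), (21, Zephyr, Cal, p3, 2005, 7), (21, Zephyr, Cal, p3, 2005, 8)}
Keep only column(s) bid, mid (26 duplicate(s) eliminated): {(21, 14), (21, 27), (21, 7), (21, 8)}
Filtering on bid ≥ mid leaves {(21, 14), (21, 7), (21, 8)}.

{(21, 14), (21, 7), (21, 8)}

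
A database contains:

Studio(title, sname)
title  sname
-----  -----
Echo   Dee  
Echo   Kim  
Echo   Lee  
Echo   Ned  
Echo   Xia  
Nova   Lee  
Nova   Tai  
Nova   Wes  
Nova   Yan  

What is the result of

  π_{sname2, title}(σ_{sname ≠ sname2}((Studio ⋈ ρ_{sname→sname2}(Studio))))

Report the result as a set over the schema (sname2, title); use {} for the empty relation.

{(Dee, Echo), (Kim, Echo), (Lee, Echo), (Lee, Nova), (Ned, Echo), (Tai, Nova), (Wes, Nova), (Xia, Echo), (Yan, Nova)}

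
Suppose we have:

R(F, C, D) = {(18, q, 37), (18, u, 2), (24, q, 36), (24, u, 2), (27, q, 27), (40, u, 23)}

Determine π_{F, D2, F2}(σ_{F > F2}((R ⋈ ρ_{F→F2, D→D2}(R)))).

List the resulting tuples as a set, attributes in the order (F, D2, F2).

{(24, 2, 18), (24, 37, 18), (27, 36, 24), (27, 37, 18), (40, 2, 18), (40, 2, 24)}

ρ[F→F2, D→D2]: schema becomes (F2, C, D2); tuples unchanged.
R ⋈ ρ_{F→F2, D→D2}(R) (natural join on C): {(18, q, 37, 18, 37), (18, q, 37, 24, 36), (18, q, 37, 27, 27), (18, u, 2, 18, 2), (18, u, 2, 24, 2), (18, u, 2, 40, 23), (24, q, 36, 18, 37), (24, q, 36, 24, 36), (24, q, 36, 27, 27), (24, u, 2, 18, 2), (24, u, 2, 24, 2), (24, u, 2, 40, 23), (27, q, 27, 18, 37), (27, q, 27, 24, 36), (27, q, 27, 27, 27), (40, u, 23, 18, 2), (40, u, 23, 24, 2), (40, u, 23, 40, 23)}
σ[F > F2]: keep tuples satisfying F > F2 → {(24, q, 36, 18, 37), (24, u, 2, 18, 2), (27, q, 27, 18, 37), (27, q, 27, 24, 36), (40, u, 23, 18, 2), (40, u, 23, 24, 2)}
π_{F, D2, F2} gives {(24, 2, 18), (24, 37, 18), (27, 36, 24), (27, 37, 18), (40, 2, 18), (40, 2, 24)}.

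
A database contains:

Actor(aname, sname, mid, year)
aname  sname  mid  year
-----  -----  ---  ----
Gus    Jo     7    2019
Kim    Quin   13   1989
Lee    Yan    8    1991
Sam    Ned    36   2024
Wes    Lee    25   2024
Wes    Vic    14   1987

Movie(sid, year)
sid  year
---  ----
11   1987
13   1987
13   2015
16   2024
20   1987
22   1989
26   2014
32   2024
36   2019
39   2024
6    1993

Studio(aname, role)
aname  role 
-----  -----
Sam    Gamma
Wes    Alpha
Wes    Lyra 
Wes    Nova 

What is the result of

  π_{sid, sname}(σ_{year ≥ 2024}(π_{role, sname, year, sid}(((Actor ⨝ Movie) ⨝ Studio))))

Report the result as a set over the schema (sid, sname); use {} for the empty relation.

Joining Actor and Movie on year yields {(Gus, Jo, 7, 2019, 36), (Kim, Quin, 13, 1989, 22), (Sam, Ned, 36, 2024, 16), (Sam, Ned, 36, 2024, 32), (Sam, Ned, 36, 2024, 39), (Wes, Lee, 25, 2024, 16), (Wes, Lee, 25, 2024, 32), (Wes, Lee, 25, 2024, 39), (Wes, Vic, 14, 1987, 11), (Wes, Vic, 14, 1987, 13), (Wes, Vic, 14, 1987, 20)}.
Joining (Actor ⨝ Movie) and Studio on aname yields {(Sam, Ned, 36, 2024, 16, Gamma), (Sam, Ned, 36, 2024, 32, Gamma), (Sam, Ned, 36, 2024, 39, Gamma), (Wes, Lee, 25, 2024, 16, Alpha), (Wes, Lee, 25, 2024, 16, Lyra), (Wes, Lee, 25, 2024, 16, Nova), (Wes, Lee, 25, 2024, 32, Alpha), (Wes, Lee, 25, 2024, 32, Lyra), (Wes, Lee, 25, 2024, 32, Nova), (Wes, Lee, 25, 2024, 39, Alpha), (Wes, Lee, 25, 2024, 39, Lyra), (Wes, Lee, 25, 2024, 39, Nova), (Wes, Vic, 14, 1987, 11, Alpha), (Wes, Vic, 14, 1987, 11, Lyra), (Wes, Vic, 14, 1987, 11, Nova), (Wes, Vic, 14, 1987, 13, Alpha), (Wes, Vic, 14, 1987, 13, Lyra), (Wes, Vic, 14, 1987, 13, Nova), (Wes, Vic, 14, 1987, 20, Alpha), (Wes, Vic, 14, 1987, 20, Lyra), (Wes, Vic, 14, 1987, 20, Nova)}.
π_{role, sname, year, sid} gives {(Alpha, Lee, 2024, 16), (Alpha, Lee, 2024, 32), (Alpha, Lee, 2024, 39), (Alpha, Vic, 1987, 11), (Alpha, Vic, 1987, 13), (Alpha, Vic, 1987, 20), (Gamma, Ned, 2024, 16), (Gamma, Ned, 2024, 32), (Gamma, Ned, 2024, 39), (Lyra, Lee, 2024, 16), (Lyra, Lee, 2024, 32), (Lyra, Lee, 2024, 39), (Lyra, Vic, 1987, 11), (Lyra, Vic, 1987, 13), (Lyra, Vic, 1987, 20), (Nova, Lee, 2024, 16), (Nova, Lee, 2024, 32), (Nova, Lee, 2024, 39), (Nova, Vic, 1987, 11), (Nova, Vic, 1987, 13), (Nova, Vic, 1987, 20)}.
Filtering on year ≥ 2024 leaves {(Alpha, Lee, 2024, 16), (Alpha, Lee, 2024, 32), (Alpha, Lee, 2024, 39), (Gamma, Ned, 2024, 16), (Gamma, Ned, 2024, 32), (Gamma, Ned, 2024, 39), (Lyra, Lee, 2024, 16), (Lyra, Lee, 2024, 32), (Lyra, Lee, 2024, 39), (Nova, Lee, 2024, 16), (Nova, Lee, 2024, 32), (Nova, Lee, 2024, 39)}.
π_{sid, sname} gives {(16, Lee), (16, Ned), (32, Lee), (32, Ned), (39, Lee), (39, Ned)} (6 duplicate(s) eliminated).

{(16, Lee), (16, Ned), (32, Lee), (32, Ned), (39, Lee), (39, Ned)}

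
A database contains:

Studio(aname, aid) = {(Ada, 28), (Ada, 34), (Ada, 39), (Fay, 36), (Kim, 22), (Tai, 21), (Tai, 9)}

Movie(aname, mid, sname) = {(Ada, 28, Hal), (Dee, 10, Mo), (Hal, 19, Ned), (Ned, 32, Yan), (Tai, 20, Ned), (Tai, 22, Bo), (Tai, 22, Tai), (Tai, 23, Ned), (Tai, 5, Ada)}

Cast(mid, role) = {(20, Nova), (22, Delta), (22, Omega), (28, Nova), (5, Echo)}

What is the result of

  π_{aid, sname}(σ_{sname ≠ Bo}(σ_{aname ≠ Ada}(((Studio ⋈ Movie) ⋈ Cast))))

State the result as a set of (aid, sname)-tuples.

{(21, Ada), (21, Ned), (21, Tai), (9, Ada), (9, Ned), (9, Tai)}

Natural join on aname: {(Ada, 28, 28, Hal), (Ada, 34, 28, Hal), (Ada, 39, 28, Hal), (Tai, 21, 20, Ned), (Tai, 21, 22, Bo), (Tai, 21, 22, Tai), (Tai, 21, 23, Ned), (Tai, 21, 5, Ada), (Tai, 9, 20, Ned), (Tai, 9, 22, Bo), (Tai, 9, 22, Tai), (Tai, 9, 23, Ned), (Tai, 9, 5, Ada)}
Natural join on mid: {(Ada, 28, 28, Hal, Nova), (Ada, 34, 28, Hal, Nova), (Ada, 39, 28, Hal, Nova), (Tai, 21, 20, Ned, Nova), (Tai, 21, 22, Bo, Delta), (Tai, 21, 22, Bo, Omega), (Tai, 21, 22, Tai, Delta), (Tai, 21, 22, Tai, Omega), (Tai, 21, 5, Ada, Echo), (Tai, 9, 20, Ned, Nova), (Tai, 9, 22, Bo, Delta), (Tai, 9, 22, Bo, Omega), (Tai, 9, 22, Tai, Delta), (Tai, 9, 22, Tai, Omega), (Tai, 9, 5, Ada, Echo)}
Apply σ_{aname ≠ Ada}; surviving tuples: {(Tai, 21, 20, Ned, Nova), (Tai, 21, 22, Bo, Delta), (Tai, 21, 22, Bo, Omega), (Tai, 21, 22, Tai, Delta), (Tai, 21, 22, Tai, Omega), (Tai, 21, 5, Ada, Echo), (Tai, 9, 20, Ned, Nova), (Tai, 9, 22, Bo, Delta), (Tai, 9, 22, Bo, Omega), (Tai, 9, 22, Tai, Delta), (Tai, 9, 22, Tai, Omega), (Tai, 9, 5, Ada, Echo)}
Apply σ_{sname ≠ Bo}; surviving tuples: {(Tai, 21, 20, Ned, Nova), (Tai, 21, 22, Tai, Delta), (Tai, 21, 22, Tai, Omega), (Tai, 21, 5, Ada, Echo), (Tai, 9, 20, Ned, Nova), (Tai, 9, 22, Tai, Delta), (Tai, 9, 22, Tai, Omega), (Tai, 9, 5, Ada, Echo)}
π_{aid, sname} gives {(21, Ada), (21, Ned), (21, Tai), (9, Ada), (9, Ned), (9, Tai)} (2 duplicate(s) eliminated).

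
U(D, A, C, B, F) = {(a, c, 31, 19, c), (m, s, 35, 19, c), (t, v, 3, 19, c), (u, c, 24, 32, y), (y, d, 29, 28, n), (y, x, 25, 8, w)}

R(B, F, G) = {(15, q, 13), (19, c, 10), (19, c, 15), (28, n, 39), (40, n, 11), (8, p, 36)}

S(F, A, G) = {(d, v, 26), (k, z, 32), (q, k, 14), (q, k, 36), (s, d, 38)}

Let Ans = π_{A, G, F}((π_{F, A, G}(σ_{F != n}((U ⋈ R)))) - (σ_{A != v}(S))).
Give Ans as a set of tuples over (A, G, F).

{(c, 10, c), (c, 15, c), (s, 10, c), (s, 15, c), (v, 10, c), (v, 15, c)}

Natural join on B, F: {(a, c, 31, 19, c, 10), (a, c, 31, 19, c, 15), (m, s, 35, 19, c, 10), (m, s, 35, 19, c, 15), (t, v, 3, 19, c, 10), (t, v, 3, 19, c, 15), (y, d, 29, 28, n, 39)}
σ[F != n]: keep tuples satisfying F != n → {(a, c, 31, 19, c, 10), (a, c, 31, 19, c, 15), (m, s, 35, 19, c, 10), (m, s, 35, 19, c, 15), (t, v, 3, 19, c, 10), (t, v, 3, 19, c, 15)}
Keep only column(s) F, A, G: {(c, c, 10), (c, c, 15), (c, s, 10), (c, s, 15), (c, v, 10), (c, v, 15)}
σ[A != v]: keep tuples satisfying A != v → {(k, z, 32), (q, k, 14), (q, k, 36), (s, d, 38)}
Difference: {(c, c, 10), (c, c, 15), (c, s, 10), (c, s, 15), (c, v, 10), (c, v, 15)} with {(k, z, 32), (q, k, 14), (q, k, 36), (s, d, 38)} → {(c, c, 10), (c, c, 15), (c, s, 10), (c, s, 15), (c, v, 10), (c, v, 15)}
Keep only column(s) A, G, F: {(c, 10, c), (c, 15, c), (s, 10, c), (s, 15, c), (v, 10, c), (v, 15, c)}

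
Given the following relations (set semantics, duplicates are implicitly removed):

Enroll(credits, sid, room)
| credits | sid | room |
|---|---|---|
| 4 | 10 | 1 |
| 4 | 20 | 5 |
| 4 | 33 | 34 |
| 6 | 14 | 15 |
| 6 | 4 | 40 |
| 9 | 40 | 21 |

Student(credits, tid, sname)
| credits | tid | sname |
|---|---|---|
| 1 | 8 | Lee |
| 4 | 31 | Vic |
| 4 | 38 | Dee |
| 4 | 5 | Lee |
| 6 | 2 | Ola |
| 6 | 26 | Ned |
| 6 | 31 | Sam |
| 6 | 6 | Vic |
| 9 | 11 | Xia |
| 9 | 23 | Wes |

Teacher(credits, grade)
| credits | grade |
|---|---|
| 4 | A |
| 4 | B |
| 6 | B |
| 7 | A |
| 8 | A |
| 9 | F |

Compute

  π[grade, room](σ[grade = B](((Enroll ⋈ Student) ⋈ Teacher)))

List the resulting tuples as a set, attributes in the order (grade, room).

{(B, 1), (B, 15), (B, 34), (B, 40), (B, 5)}

Natural join on credits: {(4, 10, 1, 31, Vic), (4, 10, 1, 38, Dee), (4, 10, 1, 5, Lee), (4, 20, 5, 31, Vic), (4, 20, 5, 38, Dee), (4, 20, 5, 5, Lee), (4, 33, 34, 31, Vic), (4, 33, 34, 38, Dee), (4, 33, 34, 5, Lee), (6, 14, 15, 2, Ola), (6, 14, 15, 26, Ned), (6, 14, 15, 31, Sam), (6, 14, 15, 6, Vic), (6, 4, 40, 2, Ola), (6, 4, 40, 26, Ned), (6, 4, 40, 31, Sam), (6, 4, 40, 6, Vic), (9, 40, 21, 11, Xia), (9, 40, 21, 23, Wes)}
Natural join on credits: {(4, 10, 1, 31, Vic, A), (4, 10, 1, 31, Vic, B), (4, 10, 1, 38, Dee, A), (4, 10, 1, 38, Dee, B), (4, 10, 1, 5, Lee, A), (4, 10, 1, 5, Lee, B), (4, 20, 5, 31, Vic, A), (4, 20, 5, 31, Vic, B), (4, 20, 5, 38, Dee, A), (4, 20, 5, 38, Dee, B), (4, 20, 5, 5, Lee, A), (4, 20, 5, 5, Lee, B), (4, 33, 34, 31, Vic, A), (4, 33, 34, 31, Vic, B), (4, 33, 34, 38, Dee, A), (4, 33, 34, 38, Dee, B), (4, 33, 34, 5, Lee, A), (4, 33, 34, 5, Lee, B), (6, 14, 15, 2, Ola, B), (6, 14, 15, 26, Ned, B), (6, 14, 15, 31, Sam, B), (6, 14, 15, 6, Vic, B), (6, 4, 40, 2, Ola, B), (6, 4, 40, 26, Ned, B), (6, 4, 40, 31, Sam, B), (6, 4, 40, 6, Vic, B), (9, 40, 21, 11, Xia, F), (9, 40, 21, 23, Wes, F)}
Apply σ_{grade = B}; surviving tuples: {(4, 10, 1, 31, Vic, B), (4, 10, 1, 38, Dee, B), (4, 10, 1, 5, Lee, B), (4, 20, 5, 31, Vic, B), (4, 20, 5, 38, Dee, B), (4, 20, 5, 5, Lee, B), (4, 33, 34, 31, Vic, B), (4, 33, 34, 38, Dee, B), (4, 33, 34, 5, Lee, B), (6, 14, 15, 2, Ola, B), (6, 14, 15, 26, Ned, B), (6, 14, 15, 31, Sam, B), (6, 14, 15, 6, Vic, B), (6, 4, 40, 2, Ola, B), (6, 4, 40, 26, Ned, B), (6, 4, 40, 31, Sam, B), (6, 4, 40, 6, Vic, B)}
π[grade, room]: project onto (grade, room) (12 duplicate(s) eliminated) → {(B, 1), (B, 15), (B, 34), (B, 40), (B, 5)}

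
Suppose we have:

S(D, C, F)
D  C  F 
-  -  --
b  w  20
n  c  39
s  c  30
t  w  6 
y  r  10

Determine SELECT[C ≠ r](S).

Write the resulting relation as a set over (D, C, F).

{(b, w, 20), (n, c, 39), (s, c, 30), (t, w, 6)}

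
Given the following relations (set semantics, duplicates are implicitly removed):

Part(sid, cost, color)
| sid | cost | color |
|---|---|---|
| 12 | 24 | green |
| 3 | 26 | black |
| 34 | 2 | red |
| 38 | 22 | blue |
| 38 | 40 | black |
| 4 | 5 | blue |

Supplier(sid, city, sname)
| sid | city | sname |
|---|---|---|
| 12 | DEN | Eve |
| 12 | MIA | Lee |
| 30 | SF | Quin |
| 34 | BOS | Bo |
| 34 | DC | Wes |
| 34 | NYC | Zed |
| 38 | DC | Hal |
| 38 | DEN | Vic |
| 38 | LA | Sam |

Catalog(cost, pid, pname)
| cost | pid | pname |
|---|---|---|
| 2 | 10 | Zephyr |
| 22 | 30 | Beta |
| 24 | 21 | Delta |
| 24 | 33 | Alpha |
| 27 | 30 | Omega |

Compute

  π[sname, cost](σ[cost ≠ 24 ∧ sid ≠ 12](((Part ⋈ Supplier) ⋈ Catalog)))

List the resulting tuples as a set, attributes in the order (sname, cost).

{(Bo, 2), (Hal, 22), (Sam, 22), (Vic, 22), (Wes, 2), (Zed, 2)}

Part ⋈ Supplier (natural join on sid): {(12, 24, green, DEN, Eve), (12, 24, green, MIA, Lee), (34, 2, red, BOS, Bo), (34, 2, red, DC, Wes), (34, 2, red, NYC, Zed), (38, 22, blue, DC, Hal), (38, 22, blue, DEN, Vic), (38, 22, blue, LA, Sam), (38, 40, black, DC, Hal), (38, 40, black, DEN, Vic), (38, 40, black, LA, Sam)}
(Part ⋈ Supplier) ⋈ Catalog (natural join on cost): {(12, 24, green, DEN, Eve, 21, Delta), (12, 24, green, DEN, Eve, 33, Alpha), (12, 24, green, MIA, Lee, 21, Delta), (12, 24, green, MIA, Lee, 33, Alpha), (34, 2, red, BOS, Bo, 10, Zephyr), (34, 2, red, DC, Wes, 10, Zephyr), (34, 2, red, NYC, Zed, 10, Zephyr), (38, 22, blue, DC, Hal, 30, Beta), (38, 22, blue, DEN, Vic, 30, Beta), (38, 22, blue, LA, Sam, 30, Beta)}
Filtering on cost ≠ 24 ∧ sid ≠ 12 leaves {(34, 2, red, BOS, Bo, 10, Zephyr), (34, 2, red, DC, Wes, 10, Zephyr), (34, 2, red, NYC, Zed, 10, Zephyr), (38, 22, blue, DC, Hal, 30, Beta), (38, 22, blue, DEN, Vic, 30, Beta), (38, 22, blue, LA, Sam, 30, Beta)}.
Projecting to sname, cost: {(Bo, 2), (Hal, 22), (Sam, 22), (Vic, 22), (Wes, 2), (Zed, 2)}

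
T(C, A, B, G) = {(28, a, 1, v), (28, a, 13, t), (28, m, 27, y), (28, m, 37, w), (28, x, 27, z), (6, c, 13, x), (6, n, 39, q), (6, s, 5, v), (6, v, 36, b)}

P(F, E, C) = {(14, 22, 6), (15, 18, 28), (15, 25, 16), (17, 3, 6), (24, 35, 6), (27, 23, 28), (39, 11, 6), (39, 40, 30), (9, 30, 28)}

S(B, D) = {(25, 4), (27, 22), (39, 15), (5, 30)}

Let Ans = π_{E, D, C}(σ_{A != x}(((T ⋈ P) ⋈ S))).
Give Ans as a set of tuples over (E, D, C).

Joining T and P on C yields {(28, a, 1, v, 15, 18), (28, a, 1, v, 27, 23), (28, a, 1, v, 9, 30), (28, a, 13, t, 15, 18), (28, a, 13, t, 27, 23), (28, a, 13, t, 9, 30), (28, m, 27, y, 15, 18), (28, m, 27, y, 27, 23), (28, m, 27, y, 9, 30), (28, m, 37, w, 15, 18), (28, m, 37, w, 27, 23), (28, m, 37, w, 9, 30), (28, x, 27, z, 15, 18), (28, x, 27, z, 27, 23), (28, x, 27, z, 9, 30), (6, c, 13, x, 14, 22), (6, c, 13, x, 17, 3), (6, c, 13, x, 24, 35), (6, c, 13, x, 39, 11), (6, n, 39, q, 14, 22), (6, n, 39, q, 17, 3), (6, n, 39, q, 24, 35), (6, n, 39, q, 39, 11), (6, s, 5, v, 14, 22), (6, s, 5, v, 17, 3), (6, s, 5, v, 24, 35), (6, s, 5, v, 39, 11), (6, v, 36, b, 14, 22), (6, v, 36, b, 17, 3), (6, v, 36, b, 24, 35), (6, v, 36, b, 39, 11)}.
Joining (T ⋈ P) and S on B yields {(28, m, 27, y, 15, 18, 22), (28, m, 27, y, 27, 23, 22), (28, m, 27, y, 9, 30, 22), (28, x, 27, z, 15, 18, 22), (28, x, 27, z, 27, 23, 22), (28, x, 27, z, 9, 30, 22), (6, n, 39, q, 14, 22, 15), (6, n, 39, q, 17, 3, 15), (6, n, 39, q, 24, 35, 15), (6, n, 39, q, 39, 11, 15), (6, s, 5, v, 14, 22, 30), (6, s, 5, v, 17, 3, 30), (6, s, 5, v, 24, 35, 30), (6, s, 5, v, 39, 11, 30)}.
Apply σ_{A != x}; surviving tuples: {(28, m, 27, y, 15, 18, 22), (28, m, 27, y, 27, 23, 22), (28, m, 27, y, 9, 30, 22), (6, n, 39, q, 14, 22, 15), (6, n, 39, q, 17, 3, 15), (6, n, 39, q, 24, 35, 15), (6, n, 39, q, 39, 11, 15), (6, s, 5, v, 14, 22, 30), (6, s, 5, v, 17, 3, 30), (6, s, 5, v, 24, 35, 30), (6, s, 5, v, 39, 11, 30)}
π[E, D, C]: project onto (E, D, C) → {(11, 15, 6), (11, 30, 6), (18, 22, 28), (22, 15, 6), (22, 30, 6), (23, 22, 28), (3, 15, 6), (3, 30, 6), (30, 22, 28), (35, 15, 6), (35, 30, 6)}

{(11, 15, 6), (11, 30, 6), (18, 22, 28), (22, 15, 6), (22, 30, 6), (23, 22, 28), (3, 15, 6), (3, 30, 6), (30, 22, 28), (35, 15, 6), (35, 30, 6)}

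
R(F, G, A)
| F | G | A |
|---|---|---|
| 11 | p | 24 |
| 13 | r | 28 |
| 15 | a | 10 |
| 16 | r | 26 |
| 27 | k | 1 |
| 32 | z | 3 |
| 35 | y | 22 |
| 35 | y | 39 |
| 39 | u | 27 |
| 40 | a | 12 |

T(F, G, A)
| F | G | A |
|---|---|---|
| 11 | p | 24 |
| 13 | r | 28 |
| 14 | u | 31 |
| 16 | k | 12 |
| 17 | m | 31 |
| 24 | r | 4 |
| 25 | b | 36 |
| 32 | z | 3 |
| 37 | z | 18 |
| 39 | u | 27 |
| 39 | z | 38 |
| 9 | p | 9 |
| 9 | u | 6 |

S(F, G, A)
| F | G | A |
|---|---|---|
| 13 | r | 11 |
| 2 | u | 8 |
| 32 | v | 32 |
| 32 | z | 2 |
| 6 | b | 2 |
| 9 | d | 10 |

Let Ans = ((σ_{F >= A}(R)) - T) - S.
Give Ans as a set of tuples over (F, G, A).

Filtering on F >= A leaves {(15, a, 10), (27, k, 1), (32, z, 3), (35, y, 22), (39, u, 27), (40, a, 12)}.
Taking the difference: {(15, a, 10), (27, k, 1), (35, y, 22), (40, a, 12)}
Taking the difference: {(15, a, 10), (27, k, 1), (35, y, 22), (40, a, 12)}

{(15, a, 10), (27, k, 1), (35, y, 22), (40, a, 12)}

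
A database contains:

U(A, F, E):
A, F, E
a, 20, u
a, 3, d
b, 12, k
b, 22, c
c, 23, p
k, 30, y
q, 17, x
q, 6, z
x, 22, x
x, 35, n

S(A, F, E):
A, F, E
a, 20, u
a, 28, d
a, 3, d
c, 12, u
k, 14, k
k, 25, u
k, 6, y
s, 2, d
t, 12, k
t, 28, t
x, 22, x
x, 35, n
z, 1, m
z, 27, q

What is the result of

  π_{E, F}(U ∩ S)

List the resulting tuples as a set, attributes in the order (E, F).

Intersection: {(a, 20, u), (a, 3, d), (b, 12, k), (b, 22, c), (c, 23, p), (k, 30, y), (q, 17, x), (q, 6, z), (x, 22, x), (x, 35, n)} with {(a, 20, u), (a, 28, d), (a, 3, d), (c, 12, u), (k, 14, k), (k, 25, u), (k, 6, y), (s, 2, d), (t, 12, k), (t, 28, t), (x, 22, x), (x, 35, n), (z, 1, m), (z, 27, q)} → {(a, 20, u), (a, 3, d), (x, 22, x), (x, 35, n)}
π[E, F]: project onto (E, F) → {(d, 3), (n, 35), (u, 20), (x, 22)}

{(d, 3), (n, 35), (u, 20), (x, 22)}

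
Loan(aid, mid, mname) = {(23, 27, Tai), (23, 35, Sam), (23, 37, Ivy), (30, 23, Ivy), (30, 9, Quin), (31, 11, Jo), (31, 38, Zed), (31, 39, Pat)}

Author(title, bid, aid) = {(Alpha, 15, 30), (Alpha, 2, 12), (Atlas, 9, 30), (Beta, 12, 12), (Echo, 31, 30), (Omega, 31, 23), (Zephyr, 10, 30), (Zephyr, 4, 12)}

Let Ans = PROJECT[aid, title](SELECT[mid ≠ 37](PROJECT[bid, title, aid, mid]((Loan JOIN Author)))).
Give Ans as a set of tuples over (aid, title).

Natural join on aid: {(23, 27, Tai, Omega, 31), (23, 35, Sam, Omega, 31), (23, 37, Ivy, Omega, 31), (30, 23, Ivy, Alpha, 15), (30, 23, Ivy, Atlas, 9), (30, 23, Ivy, Echo, 31), (30, 23, Ivy, Zephyr, 10), (30, 9, Quin, Alpha, 15), (30, 9, Quin, Atlas, 9), (30, 9, Quin, Echo, 31), (30, 9, Quin, Zephyr, 10)}
Keep only column(s) bid, title, aid, mid: {(10, Zephyr, 30, 23), (10, Zephyr, 30, 9), (15, Alpha, 30, 23), (15, Alpha, 30, 9), (31, Echo, 30, 23), (31, Echo, 30, 9), (31, Omega, 23, 27), (31, Omega, 23, 35), (31, Omega, 23, 37), (9, Atlas, 30, 23), (9, Atlas, 30, 9)}
σ[mid ≠ 37]: keep tuples satisfying mid ≠ 37 → {(10, Zephyr, 30, 23), (10, Zephyr, 30, 9), (15, Alpha, 30, 23), (15, Alpha, 30, 9), (31, Echo, 30, 23), (31, Echo, 30, 9), (31, Omega, 23, 27), (31, Omega, 23, 35), (9, Atlas, 30, 23), (9, Atlas, 30, 9)}
Keep only column(s) aid, title (5 duplicate(s) eliminated): {(23, Omega), (30, Alpha), (30, Atlas), (30, Echo), (30, Zephyr)}

{(23, Omega), (30, Alpha), (30, Atlas), (30, Echo), (30, Zephyr)}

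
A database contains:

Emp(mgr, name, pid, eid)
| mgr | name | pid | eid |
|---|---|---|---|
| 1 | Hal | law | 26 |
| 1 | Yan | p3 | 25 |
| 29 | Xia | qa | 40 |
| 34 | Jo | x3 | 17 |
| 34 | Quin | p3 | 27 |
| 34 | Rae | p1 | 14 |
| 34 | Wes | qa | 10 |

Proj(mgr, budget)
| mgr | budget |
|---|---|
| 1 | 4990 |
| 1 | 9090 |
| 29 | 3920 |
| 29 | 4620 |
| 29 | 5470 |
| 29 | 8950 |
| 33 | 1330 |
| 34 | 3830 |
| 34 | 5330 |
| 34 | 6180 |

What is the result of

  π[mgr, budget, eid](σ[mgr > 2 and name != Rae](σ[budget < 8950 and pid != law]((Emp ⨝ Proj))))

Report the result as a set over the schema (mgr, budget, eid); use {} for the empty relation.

Joining Emp and Proj on mgr yields {(1, Hal, law, 26, 4990), (1, Hal, law, 26, 9090), (1, Yan, p3, 25, 4990), (1, Yan, p3, 25, 9090), (29, Xia, qa, 40, 3920), (29, Xia, qa, 40, 4620), (29, Xia, qa, 40, 5470), (29, Xia, qa, 40, 8950), (34, Jo, x3, 17, 3830), (34, Jo, x3, 17, 5330), (34, Jo, x3, 17, 6180), (34, Quin, p3, 27, 3830), (34, Quin, p3, 27, 5330), (34, Quin, p3, 27, 6180), (34, Rae, p1, 14, 3830), (34, Rae, p1, 14, 5330), (34, Rae, p1, 14, 6180), (34, Wes, qa, 10, 3830), (34, Wes, qa, 10, 5330), (34, Wes, qa, 10, 6180)}.
Filtering on budget < 8950 and pid != law leaves {(1, Yan, p3, 25, 4990), (29, Xia, qa, 40, 3920), (29, Xia, qa, 40, 4620), (29, Xia, qa, 40, 5470), (34, Jo, x3, 17, 3830), (34, Jo, x3, 17, 5330), (34, Jo, x3, 17, 6180), (34, Quin, p3, 27, 3830), (34, Quin, p3, 27, 5330), (34, Quin, p3, 27, 6180), (34, Rae, p1, 14, 3830), (34, Rae, p1, 14, 5330), (34, Rae, p1, 14, 6180), (34, Wes, qa, 10, 3830), (34, Wes, qa, 10, 5330), (34, Wes, qa, 10, 6180)}.
Filtering on mgr > 2 and name != Rae leaves {(29, Xia, qa, 40, 3920), (29, Xia, qa, 40, 4620), (29, Xia, qa, 40, 5470), (34, Jo, x3, 17, 3830), (34, Jo, x3, 17, 5330), (34, Jo, x3, 17, 6180), (34, Quin, p3, 27, 3830), (34, Quin, p3, 27, 5330), (34, Quin, p3, 27, 6180), (34, Wes, qa, 10, 3830), (34, Wes, qa, 10, 5330), (34, Wes, qa, 10, 6180)}.
π_{mgr, budget, eid} gives {(29, 3920, 40), (29, 4620, 40), (29, 5470, 40), (34, 3830, 10), (34, 3830, 17), (34, 3830, 27), (34, 5330, 10), (34, 5330, 17), (34, 5330, 27), (34, 6180, 10), (34, 6180, 17), (34, 6180, 27)}.

{(29, 3920, 40), (29, 4620, 40), (29, 5470, 40), (34, 3830, 10), (34, 3830, 17), (34, 3830, 27), (34, 5330, 10), (34, 5330, 17), (34, 5330, 27), (34, 6180, 10), (34, 6180, 17), (34, 6180, 27)}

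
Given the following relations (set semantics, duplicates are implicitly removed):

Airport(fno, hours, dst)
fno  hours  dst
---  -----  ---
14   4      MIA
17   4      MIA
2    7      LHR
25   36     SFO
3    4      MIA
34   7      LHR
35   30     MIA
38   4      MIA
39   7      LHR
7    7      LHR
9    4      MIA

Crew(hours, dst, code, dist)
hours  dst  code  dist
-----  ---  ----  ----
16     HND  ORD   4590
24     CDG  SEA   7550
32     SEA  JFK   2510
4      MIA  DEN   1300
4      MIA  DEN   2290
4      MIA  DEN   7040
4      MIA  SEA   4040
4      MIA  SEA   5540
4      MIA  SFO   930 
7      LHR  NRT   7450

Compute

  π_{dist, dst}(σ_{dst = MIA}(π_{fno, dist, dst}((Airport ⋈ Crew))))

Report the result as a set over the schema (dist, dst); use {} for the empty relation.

{(1300, MIA), (2290, MIA), (4040, MIA), (5540, MIA), (7040, MIA), (930, MIA)}

Joining Airport and Crew on hours, dst yields {(14, 4, MIA, DEN, 1300), (14, 4, MIA, DEN, 2290), (14, 4, MIA, DEN, 7040), (14, 4, MIA, SEA, 4040), (14, 4, MIA, SEA, 5540), (14, 4, MIA, SFO, 930), (17, 4, MIA, DEN, 1300), (17, 4, MIA, DEN, 2290), (17, 4, MIA, DEN, 7040), (17, 4, MIA, SEA, 4040), (17, 4, MIA, SEA, 5540), (17, 4, MIA, SFO, 930), (2, 7, LHR, NRT, 7450), (3, 4, MIA, DEN, 1300), (3, 4, MIA, DEN, 2290), (3, 4, MIA, DEN, 7040), (3, 4, MIA, SEA, 4040), (3, 4, MIA, SEA, 5540), (3, 4, MIA, SFO, 930), (34, 7, LHR, NRT, 7450), (38, 4, MIA, DEN, 1300), (38, 4, MIA, DEN, 2290), (38, 4, MIA, DEN, 7040), (38, 4, MIA, SEA, 4040), (38, 4, MIA, SEA, 5540), (38, 4, MIA, SFO, 930), (39, 7, LHR, NRT, 7450), (7, 7, LHR, NRT, 7450), (9, 4, MIA, DEN, 1300), (9, 4, MIA, DEN, 2290), (9, 4, MIA, DEN, 7040), (9, 4, MIA, SEA, 4040), (9, 4, MIA, SEA, 5540), (9, 4, MIA, SFO, 930)}.
Keep only column(s) fno, dist, dst: {(14, 1300, MIA), (14, 2290, MIA), (14, 4040, MIA), (14, 5540, MIA), (14, 7040, MIA), (14, 930, MIA), (17, 1300, MIA), (17, 2290, MIA), (17, 4040, MIA), (17, 5540, MIA), (17, 7040, MIA), (17, 930, MIA), (2, 7450, LHR), (3, 1300, MIA), (3, 2290, MIA), (3, 4040, MIA), (3, 5540, MIA), (3, 7040, MIA), (3, 930, MIA), (34, 7450, LHR), (38, 1300, MIA), (38, 2290, MIA), (38, 4040, MIA), (38, 5540, MIA), (38, 7040, MIA), (38, 930, MIA), (39, 7450, LHR), (7, 7450, LHR), (9, 1300, MIA), (9, 2290, MIA), (9, 4040, MIA), (9, 5540, MIA), (9, 7040, MIA), (9, 930, MIA)}
Filtering on dst = MIA leaves {(14, 1300, MIA), (14, 2290, MIA), (14, 4040, MIA), (14, 5540, MIA), (14, 7040, MIA), (14, 930, MIA), (17, 1300, MIA), (17, 2290, MIA), (17, 4040, MIA), (17, 5540, MIA), (17, 7040, MIA), (17, 930, MIA), (3, 1300, MIA), (3, 2290, MIA), (3, 4040, MIA), (3, 5540, MIA), (3, 7040, MIA), (3, 930, MIA), (38, 1300, MIA), (38, 2290, MIA), (38, 4040, MIA), (38, 5540, MIA), (38, 7040, MIA), (38, 930, MIA), (9, 1300, MIA), (9, 2290, MIA), (9, 4040, MIA), (9, 5540, MIA), (9, 7040, MIA), (9, 930, MIA)}.
Keep only column(s) dist, dst (24 duplicate(s) eliminated): {(1300, MIA), (2290, MIA), (4040, MIA), (5540, MIA), (7040, MIA), (930, MIA)}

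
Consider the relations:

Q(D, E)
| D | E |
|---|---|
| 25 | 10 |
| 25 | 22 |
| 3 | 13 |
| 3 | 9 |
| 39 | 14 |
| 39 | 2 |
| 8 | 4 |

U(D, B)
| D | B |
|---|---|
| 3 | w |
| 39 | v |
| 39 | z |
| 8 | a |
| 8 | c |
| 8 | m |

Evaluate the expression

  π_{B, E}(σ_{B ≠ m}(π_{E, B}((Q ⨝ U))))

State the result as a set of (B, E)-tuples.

Joining Q and U on D yields {(3, 13, w), (3, 9, w), (39, 14, v), (39, 14, z), (39, 2, v), (39, 2, z), (8, 4, a), (8, 4, c), (8, 4, m)}.
Projecting to E, B: {(13, w), (14, v), (14, z), (2, v), (2, z), (4, a), (4, c), (4, m), (9, w)}
Apply σ_{B ≠ m}; surviving tuples: {(13, w), (14, v), (14, z), (2, v), (2, z), (4, a), (4, c), (9, w)}
Projecting to B, E: {(a, 4), (c, 4), (v, 14), (v, 2), (w, 13), (w, 9), (z, 14), (z, 2)}

{(a, 4), (c, 4), (v, 14), (v, 2), (w, 13), (w, 9), (z, 14), (z, 2)}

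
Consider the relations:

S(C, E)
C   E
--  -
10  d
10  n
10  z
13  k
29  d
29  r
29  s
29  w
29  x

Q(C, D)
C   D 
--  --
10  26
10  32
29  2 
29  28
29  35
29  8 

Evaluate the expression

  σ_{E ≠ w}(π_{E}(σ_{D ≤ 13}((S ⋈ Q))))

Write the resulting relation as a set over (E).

{d, r, s, x}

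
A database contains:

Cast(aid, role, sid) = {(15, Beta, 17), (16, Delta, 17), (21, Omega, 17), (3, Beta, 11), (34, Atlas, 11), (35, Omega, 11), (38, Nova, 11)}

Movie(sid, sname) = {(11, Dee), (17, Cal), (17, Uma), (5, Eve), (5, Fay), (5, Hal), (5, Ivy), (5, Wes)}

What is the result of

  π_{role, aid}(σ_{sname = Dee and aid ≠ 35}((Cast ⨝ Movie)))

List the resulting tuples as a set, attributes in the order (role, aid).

{(Atlas, 34), (Beta, 3), (Nova, 38)}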